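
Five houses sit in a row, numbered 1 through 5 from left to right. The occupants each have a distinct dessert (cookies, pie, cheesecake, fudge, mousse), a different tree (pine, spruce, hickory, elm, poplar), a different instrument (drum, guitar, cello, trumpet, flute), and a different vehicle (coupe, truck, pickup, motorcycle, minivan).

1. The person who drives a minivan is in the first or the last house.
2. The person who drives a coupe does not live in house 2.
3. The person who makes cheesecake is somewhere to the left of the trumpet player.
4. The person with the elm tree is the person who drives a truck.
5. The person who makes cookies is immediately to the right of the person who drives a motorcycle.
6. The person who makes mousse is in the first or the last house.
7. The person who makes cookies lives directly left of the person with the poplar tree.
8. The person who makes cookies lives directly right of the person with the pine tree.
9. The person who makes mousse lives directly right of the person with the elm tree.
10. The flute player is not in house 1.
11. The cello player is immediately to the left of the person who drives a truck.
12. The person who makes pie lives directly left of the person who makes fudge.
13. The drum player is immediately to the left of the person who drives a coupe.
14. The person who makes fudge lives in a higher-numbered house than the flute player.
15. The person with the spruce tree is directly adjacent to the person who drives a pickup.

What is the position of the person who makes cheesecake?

Clue 9 places the person who makes mousse in house 5.
Clue 9: the person with the elm tree is in house 4.
From clue 4, the person who drives a truck must be in house 4.
By clue 11, the cello player is in house 3.
So house 1 gets cheesecake for dessert.
So house 1 gets guitar for instrument.
So house 2 gets flute for instrument.
House 5's instrument must be trumpet (nothing else left).
Clue 13: the person who drives a coupe is in house 5.
House 4's instrument must be drum (nothing else left).
That leaves minivan as the vehicle for house 1.
House 2 vehicle: only pickup fits.
So house 3 gets motorcycle for vehicle.
The person who makes cookies is in house 4 (clue 5).
The person with the poplar tree is in house 5 (clue 7).
From clue 8, the person with the pine tree must be in house 3.
House 2 dessert: only pie fits.
House 3's dessert must be fudge (nothing else left).
That leaves spruce as the tree for house 1.
House 2's tree must be hickory (nothing else left).
So: house 1 = cheesecake/spruce/guitar/minivan, house 2 = pie/hickory/flute/pickup, house 3 = fudge/pine/cello/motorcycle, house 4 = cookies/elm/drum/truck, house 5 = mousse/poplar/trumpet/coupe.

1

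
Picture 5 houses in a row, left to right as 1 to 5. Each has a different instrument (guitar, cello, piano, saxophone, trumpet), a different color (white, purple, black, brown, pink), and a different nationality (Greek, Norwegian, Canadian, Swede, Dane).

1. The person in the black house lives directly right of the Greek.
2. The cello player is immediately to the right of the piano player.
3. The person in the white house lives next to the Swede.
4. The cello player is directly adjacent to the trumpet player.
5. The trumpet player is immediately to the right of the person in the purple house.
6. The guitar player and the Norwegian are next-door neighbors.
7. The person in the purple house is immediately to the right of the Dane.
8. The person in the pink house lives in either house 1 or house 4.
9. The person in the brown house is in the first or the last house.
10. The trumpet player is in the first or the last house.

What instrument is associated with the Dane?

piano

Clue 10: the trumpet player is in house 5.
Clue 4 places the cello player in house 4.
By clue 5, the person in the purple house is in house 4.
Clue 7 places the Dane in house 3.
The only color still possible for house 1 is pink.
From clue 2, the piano player must be in house 3.
House 5 color: only brown fits.
House 5's nationality must be Canadian (nothing else left).
That leaves Swede as the nationality for house 4.
By clue 3, the person in the white house is in house 3.
House 2's color must be black (nothing else left).
Clue 1: the Greek is in house 1.
House 2's nationality must be Norwegian (nothing else left).
The guitar player is in house 1 (clue 6).
That leaves saxophone as the instrument for house 2.
So: house 1 = guitar/pink/Greek, house 2 = saxophone/black/Norwegian, house 3 = piano/white/Dane, house 4 = cello/purple/Swede, house 5 = trumpet/brown/Canadian.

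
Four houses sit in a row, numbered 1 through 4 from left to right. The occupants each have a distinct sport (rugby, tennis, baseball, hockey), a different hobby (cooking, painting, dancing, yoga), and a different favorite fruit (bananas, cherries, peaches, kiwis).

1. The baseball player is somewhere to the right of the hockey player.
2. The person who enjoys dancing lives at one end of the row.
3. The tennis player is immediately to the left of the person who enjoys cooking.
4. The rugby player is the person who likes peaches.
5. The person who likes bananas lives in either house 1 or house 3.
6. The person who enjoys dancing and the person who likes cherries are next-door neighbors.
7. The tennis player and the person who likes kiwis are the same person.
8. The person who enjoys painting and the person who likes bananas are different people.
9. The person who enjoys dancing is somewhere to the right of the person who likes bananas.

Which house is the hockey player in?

From clue 9, the person who enjoys dancing must be in house 4.
House 4 favorite fruit: only peaches fits.
By clue 4, the rugby player is in house 4.
Clue 6: the person who likes cherries is in house 3.
The only favorite fruit still possible for house 2 is kiwis.
The tennis player is in house 2 (clue 7).
So house 1 gets hockey for sport.
That leaves baseball as the sport for house 3.
So house 1 gets yoga for hobby.
So house 1 gets bananas for favorite fruit.
Clue 3: the person who enjoys cooking is in house 3.
The only hobby still possible for house 2 is painting.
So: house 1 = hockey/yoga/bananas, house 2 = tennis/painting/kiwis, house 3 = baseball/cooking/cherries, house 4 = rugby/dancing/peaches.

1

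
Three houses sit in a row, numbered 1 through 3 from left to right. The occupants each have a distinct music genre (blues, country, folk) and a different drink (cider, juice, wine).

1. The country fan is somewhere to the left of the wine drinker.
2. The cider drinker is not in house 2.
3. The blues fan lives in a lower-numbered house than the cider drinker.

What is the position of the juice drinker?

By clue 3, the cider drinker is in house 3.
That leaves folk as the music genre for house 3.
The only drink still possible for house 1 is juice.
House 2 drink: only wine fits.
The country fan is in house 1 (clue 1).
So house 2 gets blues for music genre.
So: house 1 = country/juice, house 2 = blues/wine, house 3 = folk/cider.

1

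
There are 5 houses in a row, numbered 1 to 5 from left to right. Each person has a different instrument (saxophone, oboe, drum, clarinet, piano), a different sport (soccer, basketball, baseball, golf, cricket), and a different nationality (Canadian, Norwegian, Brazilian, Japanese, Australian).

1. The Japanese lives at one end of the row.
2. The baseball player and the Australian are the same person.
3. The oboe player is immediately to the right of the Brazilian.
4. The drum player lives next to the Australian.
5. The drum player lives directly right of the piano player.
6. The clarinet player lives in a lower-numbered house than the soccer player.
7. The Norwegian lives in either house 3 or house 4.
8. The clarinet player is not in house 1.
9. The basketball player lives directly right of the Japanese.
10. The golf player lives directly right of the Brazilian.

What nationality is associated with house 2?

Brazilian

By clue 9, the basketball player is in house 2.
Clue 9 places the Japanese in house 1.
The only sport still possible for house 1 is cricket.
The Norwegian is narrowed to house 3 or 4; consider each.
Placing it in house 4 leads to a contradiction, so it's in house 3.
That leaves saxophone as the instrument for house 1.
The oboe player is narrowed to house 3 or 5; consider each.
Placing it in house 5 leads to a contradiction, so it's in house 3.
From clue 3, the Brazilian must be in house 2.
The golf player is in house 3 (clue 10).
House 5's instrument must be drum (nothing else left).
Clue 4: the Australian is in house 4.
Clue 5: the piano player is in house 4.
That leaves clarinet as the instrument for house 2.
That leaves Canadian as the nationality for house 5.
From clue 2, the baseball player must be in house 4.
The only sport still possible for house 5 is soccer.
So: house 1 = saxophone/cricket/Japanese, house 2 = clarinet/basketball/Brazilian, house 3 = oboe/golf/Norwegian, house 4 = piano/baseball/Australian, house 5 = drum/soccer/Canadian.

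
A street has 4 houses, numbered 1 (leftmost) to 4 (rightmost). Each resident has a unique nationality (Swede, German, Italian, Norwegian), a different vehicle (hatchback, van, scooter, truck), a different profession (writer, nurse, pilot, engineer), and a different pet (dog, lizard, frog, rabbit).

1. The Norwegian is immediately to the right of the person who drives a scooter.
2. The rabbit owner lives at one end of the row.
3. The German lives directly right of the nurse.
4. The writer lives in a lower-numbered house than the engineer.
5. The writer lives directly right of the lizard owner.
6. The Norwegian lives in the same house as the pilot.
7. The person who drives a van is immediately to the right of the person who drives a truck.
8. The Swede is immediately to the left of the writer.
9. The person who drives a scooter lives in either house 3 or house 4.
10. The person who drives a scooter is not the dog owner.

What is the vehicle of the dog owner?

Clue 9 places the person who drives a scooter in house 3.
House 1 profession: only nurse fits.
The only pet still possible for house 3 is frog.
The Norwegian is in house 4 (clue 1).
By clue 3, the German is in house 2.
From clue 6, the pilot must be in house 4.
By clue 7, the person who drives a van is in house 2.
The person who drives a truck is in house 1 (clue 7).
So house 3 gets Italian for nationality.
So house 4 gets hatchback for vehicle.
That leaves writer as the profession for house 2.
That leaves engineer as the profession for house 3.
Clue 5 places the lizard owner in house 1.
The only nationality still possible for house 1 is Swede.
That leaves dog as the pet for house 2.
That leaves rabbit as the pet for house 4.
So: house 1 = Swede/truck/nurse/lizard, house 2 = German/van/writer/dog, house 3 = Italian/scooter/engineer/frog, house 4 = Norwegian/hatchback/pilot/rabbit.

van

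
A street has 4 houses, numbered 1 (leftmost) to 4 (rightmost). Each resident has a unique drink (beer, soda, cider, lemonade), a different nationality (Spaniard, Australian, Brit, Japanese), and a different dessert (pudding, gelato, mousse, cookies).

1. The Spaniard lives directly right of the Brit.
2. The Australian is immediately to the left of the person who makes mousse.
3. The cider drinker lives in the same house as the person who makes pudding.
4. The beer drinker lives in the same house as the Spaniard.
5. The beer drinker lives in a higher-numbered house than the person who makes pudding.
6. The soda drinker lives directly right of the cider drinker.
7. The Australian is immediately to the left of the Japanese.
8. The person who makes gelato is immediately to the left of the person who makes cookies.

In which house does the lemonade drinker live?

3

The beer drinker is narrowed to house 2 or 3 or 4; consider each.
Placing it in house 2 and house 3 leads to a contradiction, so it's in house 4.
Clue 4 places the Spaniard in house 4.
By clue 1, the Brit is in house 3.
So house 1 gets Australian for nationality.
House 2's nationality must be Japanese (nothing else left).
By clue 2, the person who makes mousse is in house 2.
House 4 dessert: only cookies fits.
Clue 3 places the cider drinker in house 1.
The soda drinker is in house 2 (clue 6).
From clue 8, the person who makes gelato must be in house 3.
The only drink still possible for house 3 is lemonade.
So house 1 gets pudding for dessert.
So: house 1 = cider/Australian/pudding, house 2 = soda/Japanese/mousse, house 3 = lemonade/Brit/gelato, house 4 = beer/Spaniard/cookies.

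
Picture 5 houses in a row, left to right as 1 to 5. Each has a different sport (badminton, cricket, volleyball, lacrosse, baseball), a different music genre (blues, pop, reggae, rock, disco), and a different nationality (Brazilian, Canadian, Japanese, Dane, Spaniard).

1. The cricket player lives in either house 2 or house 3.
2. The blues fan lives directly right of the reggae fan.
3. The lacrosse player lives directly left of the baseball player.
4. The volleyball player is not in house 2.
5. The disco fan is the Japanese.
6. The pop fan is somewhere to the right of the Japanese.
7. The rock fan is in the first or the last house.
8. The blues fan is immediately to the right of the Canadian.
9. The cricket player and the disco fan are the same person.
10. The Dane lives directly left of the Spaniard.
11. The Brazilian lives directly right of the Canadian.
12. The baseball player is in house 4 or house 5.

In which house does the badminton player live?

2

The baseball player is narrowed to house 4 or 5; consider each.
Placing it in house 4 leads to a contradiction, so it's in house 5.
By clue 3, the lacrosse player is in house 4.
The cricket player is narrowed to house 2 or 3; consider each.
Placing it in house 2 leads to a contradiction, so it's in house 3.
From clue 9, the disco fan must be in house 3.
That leaves volleyball as the sport for house 1.
The only sport still possible for house 2 is badminton.
The Japanese is in house 3 (clue 5).
The only music genre still possible for house 2 is blues.
The reggae fan is in house 1 (clue 2).
From clue 8, the Canadian must be in house 1.
Clue 11: the Brazilian is in house 2.
The only music genre still possible for house 4 is pop.
House 5 music genre: only rock fits.
The only nationality still possible for house 4 is Dane.
So house 5 gets Spaniard for nationality.
So: house 1 = volleyball/reggae/Canadian, house 2 = badminton/blues/Brazilian, house 3 = cricket/disco/Japanese, house 4 = lacrosse/pop/Dane, house 5 = baseball/rock/Spaniard.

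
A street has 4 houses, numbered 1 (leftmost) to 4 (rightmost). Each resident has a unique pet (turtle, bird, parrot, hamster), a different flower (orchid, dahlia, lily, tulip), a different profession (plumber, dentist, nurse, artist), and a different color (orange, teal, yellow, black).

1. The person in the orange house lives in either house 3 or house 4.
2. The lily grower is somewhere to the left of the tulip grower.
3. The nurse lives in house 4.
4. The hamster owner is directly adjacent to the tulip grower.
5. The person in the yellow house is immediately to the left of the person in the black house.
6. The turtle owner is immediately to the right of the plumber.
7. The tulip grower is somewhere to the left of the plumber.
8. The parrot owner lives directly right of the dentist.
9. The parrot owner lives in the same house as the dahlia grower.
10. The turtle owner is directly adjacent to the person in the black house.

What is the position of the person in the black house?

3

From clue 3, the nurse must be in house 4.
Clue 7 places the tulip grower in house 2.
From clue 7, the plumber must be in house 3.
The lily grower is in house 1 (clue 2).
The turtle owner is in house 4 (clue 6).
The parrot owner is in house 3 (clue 9).
Clue 9 places the dahlia grower in house 3.
The person in the black house is in house 3 (clue 10).
House 1 pet: only hamster fits.
So house 2 gets bird for pet.
So house 4 gets orchid for flower.
The person in the yellow house is in house 2 (clue 5).
Clue 8: the dentist is in house 2.
That leaves artist as the profession for house 1.
House 1 color: only teal fits.
So house 4 gets orange for color.
So: house 1 = hamster/lily/artist/teal, house 2 = bird/tulip/dentist/yellow, house 3 = parrot/dahlia/plumber/black, house 4 = turtle/orchid/nurse/orange.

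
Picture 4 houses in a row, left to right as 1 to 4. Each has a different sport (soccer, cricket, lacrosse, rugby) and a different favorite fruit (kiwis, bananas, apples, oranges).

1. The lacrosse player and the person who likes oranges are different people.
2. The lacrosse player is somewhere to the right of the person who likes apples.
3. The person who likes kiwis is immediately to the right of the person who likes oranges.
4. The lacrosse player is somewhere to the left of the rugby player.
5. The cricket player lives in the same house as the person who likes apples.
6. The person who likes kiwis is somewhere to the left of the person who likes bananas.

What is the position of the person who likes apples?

House 4 favorite fruit: only bananas fits.
So house 3 gets kiwis for favorite fruit.
From clue 3, the person who likes oranges must be in house 2.
The only favorite fruit still possible for house 1 is apples.
Clue 1 places the lacrosse player in house 3.
From clue 4, the rugby player must be in house 4.
From clue 5, the cricket player must be in house 1.
So house 2 gets soccer for sport.
So: house 1 = cricket/apples, house 2 = soccer/oranges, house 3 = lacrosse/kiwis, house 4 = rugby/bananas.

1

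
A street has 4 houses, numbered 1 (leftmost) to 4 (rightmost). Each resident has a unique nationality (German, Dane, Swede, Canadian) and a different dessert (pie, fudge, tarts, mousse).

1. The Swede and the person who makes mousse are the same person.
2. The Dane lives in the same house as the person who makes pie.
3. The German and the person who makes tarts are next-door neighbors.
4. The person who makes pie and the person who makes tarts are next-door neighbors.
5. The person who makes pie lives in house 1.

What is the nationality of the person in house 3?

German

The person who makes pie is in house 1 (clue 5).
Clue 2 places the Dane in house 1.
Clue 4: the person who makes tarts is in house 2.
Clue 3 places the German in house 3.
House 2's nationality must be Canadian (nothing else left).
That leaves Swede as the nationality for house 4.
From clue 1, the person who makes mousse must be in house 4.
The only dessert still possible for house 3 is fudge.
So: house 1 = Dane/pie, house 2 = Canadian/tarts, house 3 = German/fudge, house 4 = Swede/mousse.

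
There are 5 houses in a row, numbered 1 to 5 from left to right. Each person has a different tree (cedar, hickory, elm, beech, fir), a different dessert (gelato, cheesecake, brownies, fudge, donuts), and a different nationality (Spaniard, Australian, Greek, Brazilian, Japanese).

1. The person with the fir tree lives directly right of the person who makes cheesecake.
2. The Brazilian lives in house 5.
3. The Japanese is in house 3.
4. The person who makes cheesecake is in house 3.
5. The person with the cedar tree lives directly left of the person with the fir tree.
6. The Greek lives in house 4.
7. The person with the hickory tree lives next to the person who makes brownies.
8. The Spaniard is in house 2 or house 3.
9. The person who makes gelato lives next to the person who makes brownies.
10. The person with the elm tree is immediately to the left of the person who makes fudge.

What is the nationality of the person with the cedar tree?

Japanese

Clue 2: the Brazilian is in house 5.
Clue 3 places the Japanese in house 3.
Clue 4 places the person who makes cheesecake in house 3.
By clue 6, the Greek is in house 4.
House 1's nationality must be Australian (nothing else left).
The only nationality still possible for house 2 is Spaniard.
From clue 1, the person with the fir tree must be in house 4.
Clue 5 places the person with the cedar tree in house 3.
The person who makes fudge is in house 2 (clue 10).
House 1 tree: only elm fits.
The person who makes gelato is in house 5 (clue 9).
From clue 9, the person who makes brownies must be in house 4.
That leaves donuts as the dessert for house 1.
The person with the hickory tree is in house 5 (clue 7).
The only tree still possible for house 2 is beech.
So: house 1 = elm/donuts/Australian, house 2 = beech/fudge/Spaniard, house 3 = cedar/cheesecake/Japanese, house 4 = fir/brownies/Greek, house 5 = hickory/gelato/Brazilian.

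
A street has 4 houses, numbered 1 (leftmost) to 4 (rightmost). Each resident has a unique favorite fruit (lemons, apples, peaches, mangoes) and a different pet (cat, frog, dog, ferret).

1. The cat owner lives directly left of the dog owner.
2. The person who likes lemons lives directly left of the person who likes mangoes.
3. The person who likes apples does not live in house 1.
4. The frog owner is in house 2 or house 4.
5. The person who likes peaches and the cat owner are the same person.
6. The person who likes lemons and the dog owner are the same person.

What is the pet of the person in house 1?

cat

The only favorite fruit still possible for house 1 is peaches.
Clue 5 places the cat owner in house 1.
Clue 1: the dog owner is in house 2.
The person who likes lemons is in house 2 (clue 6).
The only pet still possible for house 3 is ferret.
The only pet still possible for house 4 is frog.
Clue 2: the person who likes mangoes is in house 3.
House 4 favorite fruit: only apples fits.
So: house 1 = peaches/cat, house 2 = lemons/dog, house 3 = mangoes/ferret, house 4 = apples/frog.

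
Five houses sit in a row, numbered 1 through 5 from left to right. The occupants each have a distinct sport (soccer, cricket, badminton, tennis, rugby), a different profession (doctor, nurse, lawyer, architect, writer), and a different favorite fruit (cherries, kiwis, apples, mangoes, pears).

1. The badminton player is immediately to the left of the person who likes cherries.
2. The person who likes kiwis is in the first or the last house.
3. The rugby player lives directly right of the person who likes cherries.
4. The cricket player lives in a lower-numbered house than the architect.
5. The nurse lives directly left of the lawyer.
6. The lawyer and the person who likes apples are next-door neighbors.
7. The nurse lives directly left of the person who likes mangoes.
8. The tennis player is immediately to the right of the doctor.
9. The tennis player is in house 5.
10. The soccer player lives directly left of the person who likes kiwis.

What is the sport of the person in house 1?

The tennis player is in house 5 (clue 9).
The soccer player is in house 4 (clue 10).
The person who likes kiwis is in house 5 (clue 10).
House 3's sport must be rugby (nothing else left).
From clue 3, the person who likes cherries must be in house 2.
Clue 8: the doctor is in house 4.
Clue 1: the badminton player is in house 1.
By clue 7, the nurse is in house 2.
Clue 7: the person who likes mangoes is in house 3.
House 2's sport must be cricket (nothing else left).
That leaves writer as the profession for house 1.
So house 3 gets lawyer for profession.
House 5's profession must be architect (nothing else left).
From clue 6, the person who likes apples must be in house 4.
House 1 favorite fruit: only pears fits.
So: house 1 = badminton/writer/pears, house 2 = cricket/nurse/cherries, house 3 = rugby/lawyer/mangoes, house 4 = soccer/doctor/apples, house 5 = tennis/architect/kiwis.

badminton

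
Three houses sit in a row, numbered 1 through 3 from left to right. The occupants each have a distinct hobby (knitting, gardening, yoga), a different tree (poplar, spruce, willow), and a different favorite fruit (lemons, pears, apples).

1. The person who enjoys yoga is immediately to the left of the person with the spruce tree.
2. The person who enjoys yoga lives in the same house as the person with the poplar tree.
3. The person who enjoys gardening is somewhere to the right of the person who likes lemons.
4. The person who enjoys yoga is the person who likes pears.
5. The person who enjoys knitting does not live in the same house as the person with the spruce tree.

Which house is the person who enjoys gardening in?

That leaves apples as the favorite fruit for house 3.
The person who enjoys gardening is narrowed to house 2 or 3; consider each.
Placing it in house 2 leads to a contradiction, so it's in house 3.
The person who enjoys knitting is narrowed to house 1 or 2; consider each.
Placing it in house 2 leads to a contradiction, so it's in house 1.
House 2 hobby: only yoga fits.
From clue 1, the person with the spruce tree must be in house 3.
By clue 2, the person with the poplar tree is in house 2.
Clue 4: the person who likes pears is in house 2.
House 1 tree: only willow fits.
That leaves lemons as the favorite fruit for house 1.
So: house 1 = knitting/willow/lemons, house 2 = yoga/poplar/pears, house 3 = gardening/spruce/apples.

3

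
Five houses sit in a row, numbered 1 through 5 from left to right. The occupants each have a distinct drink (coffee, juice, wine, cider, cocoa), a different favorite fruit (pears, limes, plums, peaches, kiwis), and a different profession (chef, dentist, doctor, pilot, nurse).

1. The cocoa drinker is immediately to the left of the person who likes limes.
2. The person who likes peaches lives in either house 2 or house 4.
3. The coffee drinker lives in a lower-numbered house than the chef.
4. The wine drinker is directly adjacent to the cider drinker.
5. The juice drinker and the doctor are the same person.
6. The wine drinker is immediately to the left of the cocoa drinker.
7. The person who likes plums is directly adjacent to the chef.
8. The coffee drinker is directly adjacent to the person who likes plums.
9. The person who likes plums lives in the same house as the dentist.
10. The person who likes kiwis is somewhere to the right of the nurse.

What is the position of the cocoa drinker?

4

The only drink still possible for house 5 is juice.
Clue 5: the doctor is in house 5.
The person who likes peaches is narrowed to house 2 or 4; consider each.
Placing it in house 2 leads to a contradiction, so it's in house 4.
The cider drinker is narrowed to house 2 or 4; consider each.
Placing it in house 4 leads to a contradiction, so it's in house 2.
House 4 drink: only cocoa fits.
From clue 1, the person who likes limes must be in house 5.
By clue 6, the wine drinker is in house 3.
From clue 8, the person who likes plums must be in house 2.
Clue 9 places the dentist in house 2.
That leaves coffee as the drink for house 1.
House 1 favorite fruit: only pears fits.
So house 3 gets kiwis for favorite fruit.
The chef is in house 3 (clue 7).
From clue 10, the nurse must be in house 1.
So house 4 gets pilot for profession.
So: house 1 = coffee/pears/nurse, house 2 = cider/plums/dentist, house 3 = wine/kiwis/chef, house 4 = cocoa/peaches/pilot, house 5 = juice/limes/doctor.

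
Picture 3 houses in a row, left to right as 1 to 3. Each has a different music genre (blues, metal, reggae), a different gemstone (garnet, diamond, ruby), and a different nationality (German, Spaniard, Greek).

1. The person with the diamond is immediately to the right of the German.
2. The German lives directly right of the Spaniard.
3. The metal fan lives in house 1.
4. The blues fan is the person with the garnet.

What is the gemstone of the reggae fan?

diamond

Clue 2: the German is in house 2.
By clue 2, the Spaniard is in house 1.
From clue 3, the metal fan must be in house 1.
The only nationality still possible for house 3 is Greek.
From clue 1, the person with the diamond must be in house 3.
House 1's gemstone must be ruby (nothing else left).
So house 2 gets garnet for gemstone.
From clue 4, the blues fan must be in house 2.
That leaves reggae as the music genre for house 3.
So: house 1 = metal/ruby/Spaniard, house 2 = blues/garnet/German, house 3 = reggae/diamond/Greek.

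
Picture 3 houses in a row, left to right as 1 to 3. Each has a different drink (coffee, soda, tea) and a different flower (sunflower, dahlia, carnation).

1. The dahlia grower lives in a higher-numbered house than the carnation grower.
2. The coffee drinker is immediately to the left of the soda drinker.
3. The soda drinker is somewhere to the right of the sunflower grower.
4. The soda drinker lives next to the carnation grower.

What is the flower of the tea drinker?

sunflower

So house 3 gets dahlia for flower.
The coffee drinker is narrowed to house 1 or 2; consider each.
Placing it in house 1 leads to a contradiction, so it's in house 2.
The soda drinker is in house 3 (clue 2).
By clue 4, the carnation grower is in house 2.
The only drink still possible for house 1 is tea.
That leaves sunflower as the flower for house 1.
So: house 1 = tea/sunflower, house 2 = coffee/carnation, house 3 = soda/dahlia.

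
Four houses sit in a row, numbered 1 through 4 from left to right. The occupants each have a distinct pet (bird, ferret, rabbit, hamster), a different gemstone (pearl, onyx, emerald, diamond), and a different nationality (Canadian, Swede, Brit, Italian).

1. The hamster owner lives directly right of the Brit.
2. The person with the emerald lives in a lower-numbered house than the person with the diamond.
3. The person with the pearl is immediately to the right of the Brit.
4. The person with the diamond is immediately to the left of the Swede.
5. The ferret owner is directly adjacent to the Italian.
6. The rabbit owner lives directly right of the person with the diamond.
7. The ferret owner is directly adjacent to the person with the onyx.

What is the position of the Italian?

The rabbit owner is narrowed to house 3 or 4; consider each.
Placing it in house 3 leads to a contradiction, so it's in house 4.
By clue 6, the person with the diamond is in house 3.
The person with the pearl is in house 2 (clue 3).
Clue 3 places the Brit in house 1.
The Swede is in house 4 (clue 4).
That leaves emerald as the gemstone for house 1.
House 4's gemstone must be onyx (nothing else left).
From clue 1, the hamster owner must be in house 2.
Clue 7: the ferret owner is in house 3.
House 1 pet: only bird fits.
Clue 5 places the Italian in house 2.
So house 3 gets Canadian for nationality.
So: house 1 = bird/emerald/Brit, house 2 = hamster/pearl/Italian, house 3 = ferret/diamond/Canadian, house 4 = rabbit/onyx/Swede.

2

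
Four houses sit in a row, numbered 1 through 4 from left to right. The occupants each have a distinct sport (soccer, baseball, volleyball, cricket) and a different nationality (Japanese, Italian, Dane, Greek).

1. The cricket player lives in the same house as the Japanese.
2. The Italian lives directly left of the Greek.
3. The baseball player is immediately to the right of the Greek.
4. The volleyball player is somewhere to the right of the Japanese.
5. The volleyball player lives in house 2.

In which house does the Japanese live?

From clue 5, the volleyball player must be in house 2.
House 4 nationality: only Dane fits.
Clue 4: the Japanese is in house 1.
That leaves Italian as the nationality for house 2.
The only nationality still possible for house 3 is Greek.
The cricket player is in house 1 (clue 1).
From clue 3, the baseball player must be in house 4.
That leaves soccer as the sport for house 3.
So: house 1 = cricket/Japanese, house 2 = volleyball/Italian, house 3 = soccer/Greek, house 4 = baseball/Dane.

1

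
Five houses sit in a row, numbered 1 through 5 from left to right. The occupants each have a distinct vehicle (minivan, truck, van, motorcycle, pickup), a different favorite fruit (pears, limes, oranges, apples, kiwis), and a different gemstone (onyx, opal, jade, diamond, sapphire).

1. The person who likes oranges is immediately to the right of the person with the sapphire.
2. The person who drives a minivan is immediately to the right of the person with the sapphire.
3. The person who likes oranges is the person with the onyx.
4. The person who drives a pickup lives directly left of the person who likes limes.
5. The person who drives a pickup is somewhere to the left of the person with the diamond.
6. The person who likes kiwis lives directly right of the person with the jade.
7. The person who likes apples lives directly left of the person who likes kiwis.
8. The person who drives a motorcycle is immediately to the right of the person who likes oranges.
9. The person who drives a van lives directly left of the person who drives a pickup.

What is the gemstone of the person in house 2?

opal

The person who drives a minivan is narrowed to house 2 or 3 or 4; consider each.
Placing it in house 2 and house 3 leads to a contradiction, so it's in house 4.
From clue 2, the person with the sapphire must be in house 3.
The person who likes oranges is in house 4 (clue 1).
The person with the onyx is in house 4 (clue 3).
The person who drives a motorcycle is in house 5 (clue 8).
House 5's gemstone must be diamond (nothing else left).
Clue 4 places the person who drives a pickup in house 2.
From clue 9, the person who drives a van must be in house 1.
The only vehicle still possible for house 3 is truck.
So house 2 gets kiwis for favorite fruit.
The only favorite fruit still possible for house 3 is limes.
House 5's favorite fruit must be pears (nothing else left).
By clue 6, the person with the jade is in house 1.
That leaves apples as the favorite fruit for house 1.
So house 2 gets opal for gemstone.
So: house 1 = van/apples/jade, house 2 = pickup/kiwis/opal, house 3 = truck/limes/sapphire, house 4 = minivan/oranges/onyx, house 5 = motorcycle/pears/diamond.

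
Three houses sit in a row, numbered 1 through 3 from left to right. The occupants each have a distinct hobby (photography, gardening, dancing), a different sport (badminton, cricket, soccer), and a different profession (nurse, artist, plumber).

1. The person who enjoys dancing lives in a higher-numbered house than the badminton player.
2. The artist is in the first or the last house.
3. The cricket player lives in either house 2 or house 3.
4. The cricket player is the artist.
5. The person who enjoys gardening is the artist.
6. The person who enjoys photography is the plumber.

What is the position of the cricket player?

3

The cricket player is in house 3 (clue 4).
The artist is in house 3 (clue 4).
The person who enjoys gardening is in house 3 (clue 5).
The only hobby still possible for house 1 is photography.
House 2's hobby must be dancing (nothing else left).
The badminton player is in house 1 (clue 1).
The plumber is in house 1 (clue 6).
House 2 sport: only soccer fits.
So house 2 gets nurse for profession.
So: house 1 = photography/badminton/plumber, house 2 = dancing/soccer/nurse, house 3 = gardening/cricket/artist.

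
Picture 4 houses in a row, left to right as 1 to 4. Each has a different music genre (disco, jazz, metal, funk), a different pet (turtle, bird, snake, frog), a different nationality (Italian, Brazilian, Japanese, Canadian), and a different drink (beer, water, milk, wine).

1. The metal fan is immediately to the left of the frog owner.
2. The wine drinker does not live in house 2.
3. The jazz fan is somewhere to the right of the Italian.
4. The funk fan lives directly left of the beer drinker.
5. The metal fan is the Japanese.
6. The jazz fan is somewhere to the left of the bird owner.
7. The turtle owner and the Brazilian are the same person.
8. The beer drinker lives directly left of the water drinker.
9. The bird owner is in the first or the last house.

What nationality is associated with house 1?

Japanese

By clue 9, the bird owner is in house 4.
That leaves disco as the music genre for house 4.
House 3's music genre must be jazz (nothing else left).
House 4 nationality: only Canadian fits.
House 3 nationality: only Brazilian fits.
Clue 7 places the turtle owner in house 3.
The only pet still possible for house 1 is snake.
So house 2 gets frog for pet.
Clue 1 places the metal fan in house 1.
Clue 5: the Japanese is in house 1.
The only music genre still possible for house 2 is funk.
So house 2 gets Italian for nationality.
The beer drinker is in house 3 (clue 4).
The water drinker is in house 4 (clue 8).
So house 1 gets wine for drink.
The only drink still possible for house 2 is milk.
So: house 1 = metal/snake/Japanese/wine, house 2 = funk/frog/Italian/milk, house 3 = jazz/turtle/Brazilian/beer, house 4 = disco/bird/Canadian/water.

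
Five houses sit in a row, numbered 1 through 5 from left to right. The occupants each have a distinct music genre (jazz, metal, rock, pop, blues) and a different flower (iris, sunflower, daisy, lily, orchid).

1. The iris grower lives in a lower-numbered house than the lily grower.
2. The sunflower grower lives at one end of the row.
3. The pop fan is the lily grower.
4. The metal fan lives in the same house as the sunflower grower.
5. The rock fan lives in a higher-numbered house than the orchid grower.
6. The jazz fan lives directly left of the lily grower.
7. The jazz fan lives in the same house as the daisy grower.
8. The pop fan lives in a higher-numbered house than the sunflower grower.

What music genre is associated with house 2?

blues

The sunflower grower is in house 1 (clue 8).
House 5's flower must be lily (nothing else left).
By clue 3, the pop fan is in house 5.
By clue 4, the metal fan is in house 1.
The jazz fan is in house 4 (clue 6).
The daisy grower is in house 4 (clue 7).
The only music genre still possible for house 2 is blues.
That leaves rock as the music genre for house 3.
Clue 5: the orchid grower is in house 2.
House 3 flower: only iris fits.
So: house 1 = metal/sunflower, house 2 = blues/orchid, house 3 = rock/iris, house 4 = jazz/daisy, house 5 = pop/lily.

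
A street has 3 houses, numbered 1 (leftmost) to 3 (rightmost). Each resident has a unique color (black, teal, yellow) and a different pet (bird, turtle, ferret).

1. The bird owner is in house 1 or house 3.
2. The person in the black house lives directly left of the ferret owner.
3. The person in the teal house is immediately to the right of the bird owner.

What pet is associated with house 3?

The person in the teal house is in house 2 (clue 3).
Clue 3 places the bird owner in house 1.
House 3's color must be yellow (nothing else left).
The ferret owner is in house 2 (clue 2).
So house 1 gets black for color.
So house 3 gets turtle for pet.
So: house 1 = black/bird, house 2 = teal/ferret, house 3 = yellow/turtle.

turtle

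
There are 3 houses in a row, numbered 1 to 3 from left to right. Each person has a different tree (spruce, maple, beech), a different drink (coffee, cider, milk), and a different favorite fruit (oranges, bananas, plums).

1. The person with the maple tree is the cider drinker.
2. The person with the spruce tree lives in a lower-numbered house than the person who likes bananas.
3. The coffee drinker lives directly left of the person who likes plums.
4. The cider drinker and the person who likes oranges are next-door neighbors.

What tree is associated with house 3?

House 1 favorite fruit: only oranges fits.
The cider drinker is in house 2 (clue 4).
House 3's drink must be milk (nothing else left).
The person with the maple tree is in house 2 (clue 1).
The person who likes plums is in house 2 (clue 3).
House 3's tree must be beech (nothing else left).
House 1 drink: only coffee fits.
House 3 favorite fruit: only bananas fits.
The only tree still possible for house 1 is spruce.
So: house 1 = spruce/coffee/oranges, house 2 = maple/cider/plums, house 3 = beech/milk/bananas.

beech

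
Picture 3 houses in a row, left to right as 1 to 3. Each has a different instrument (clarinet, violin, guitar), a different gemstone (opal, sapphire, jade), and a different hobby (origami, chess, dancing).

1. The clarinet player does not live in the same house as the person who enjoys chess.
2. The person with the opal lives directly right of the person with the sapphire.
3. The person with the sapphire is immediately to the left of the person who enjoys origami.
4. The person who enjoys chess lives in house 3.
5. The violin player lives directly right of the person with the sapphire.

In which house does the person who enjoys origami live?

The person who enjoys chess is in house 3 (clue 4).
So house 1 gets dancing for hobby.
House 2's hobby must be origami (nothing else left).
Clue 3 places the person with the sapphire in house 1.
From clue 5, the violin player must be in house 2.
The only instrument still possible for house 3 is guitar.
Clue 2: the person with the opal is in house 2.
So house 1 gets clarinet for instrument.
The only gemstone still possible for house 3 is jade.
So: house 1 = clarinet/sapphire/dancing, house 2 = violin/opal/origami, house 3 = guitar/jade/chess.

2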